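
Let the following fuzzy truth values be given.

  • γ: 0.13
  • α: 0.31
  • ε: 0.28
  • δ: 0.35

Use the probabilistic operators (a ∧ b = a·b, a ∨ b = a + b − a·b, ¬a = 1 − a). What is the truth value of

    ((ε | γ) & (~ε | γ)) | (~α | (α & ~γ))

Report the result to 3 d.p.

0.838

ε | γ = a + b − a·b on (0.2800, 0.1300) = 0.3736
~ε = 1 − 0.2800 = 0.7200
~ε | γ = a + b − a·b on (0.7200, 0.1300) = 0.7564
(ε | γ) & (~ε | γ) = a·b on (0.3736, 0.7564) = 0.2826
~α = 1 − 0.3100 = 0.6900
~γ = 1 − 0.1300 = 0.8700
α & ~γ = a·b on (0.3100, 0.8700) = 0.2697
~α | (α & ~γ) = a + b − a·b on (0.6900, 0.2697) = 0.7736
((ε | γ) & (~ε | γ)) | (~α | (α & ~γ)) = a + b − a·b on (0.2826, 0.7736) = 0.8376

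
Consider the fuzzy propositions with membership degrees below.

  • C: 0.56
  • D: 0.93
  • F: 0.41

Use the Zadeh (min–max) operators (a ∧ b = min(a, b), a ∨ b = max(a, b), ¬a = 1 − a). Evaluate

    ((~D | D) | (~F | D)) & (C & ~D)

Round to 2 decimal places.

~D = 1 − 0.93 = 0.07
~D | D = max(a, b) on (0.07, 0.93) = 0.93
~F = 1 − 0.41 = 0.59
~F | D = max(a, b) on (0.59, 0.93) = 0.93
(~D | D) | (~F | D) = max(a, b) on (0.93, 0.93) = 0.93
~D = 1 − 0.93 = 0.07
C & ~D = min(a, b) on (0.56, 0.07) = 0.07
((~D | D) | (~F | D)) & (C & ~D) = min(a, b) on (0.93, 0.07) = 0.07

0.07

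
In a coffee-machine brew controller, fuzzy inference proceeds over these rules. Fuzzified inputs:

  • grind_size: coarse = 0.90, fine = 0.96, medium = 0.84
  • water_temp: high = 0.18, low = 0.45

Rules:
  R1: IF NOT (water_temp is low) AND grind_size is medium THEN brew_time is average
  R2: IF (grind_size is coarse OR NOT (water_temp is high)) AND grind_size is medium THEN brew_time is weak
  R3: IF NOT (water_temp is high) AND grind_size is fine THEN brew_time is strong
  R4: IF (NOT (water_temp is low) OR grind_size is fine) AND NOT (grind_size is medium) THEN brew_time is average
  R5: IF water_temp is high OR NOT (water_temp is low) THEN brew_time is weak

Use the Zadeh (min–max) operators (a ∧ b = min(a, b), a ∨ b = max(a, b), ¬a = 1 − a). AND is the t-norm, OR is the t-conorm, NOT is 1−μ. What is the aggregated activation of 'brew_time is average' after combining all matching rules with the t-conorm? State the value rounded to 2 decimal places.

R1: ¬low=1−0.45=0.55, medium=0.84; AND[min(a, b)] → w = 0.55
R2: (coarse=0.90 OR ¬high=1−0.18=0.82) = 0.90; AND[min(a, b)] with medium=0.84 → w = 0.84
R3: ¬high=1−0.18=0.82, fine=0.96; AND[min(a, b)] → w = 0.82
R4: (¬low=1−0.45=0.55 OR fine=0.96) = 0.96; AND[min(a, b)] with ¬medium=1−0.84=0.16 → w = 0.16
R5: high=0.18, ¬low=1−0.45=0.55; OR[max(a, b)] → w = 0.55
Rules with consequent 'average': {R1, R4} → strengths 0.55, 0.16
Aggregate via t-conorm [max(a, b)]: 0.55

0.55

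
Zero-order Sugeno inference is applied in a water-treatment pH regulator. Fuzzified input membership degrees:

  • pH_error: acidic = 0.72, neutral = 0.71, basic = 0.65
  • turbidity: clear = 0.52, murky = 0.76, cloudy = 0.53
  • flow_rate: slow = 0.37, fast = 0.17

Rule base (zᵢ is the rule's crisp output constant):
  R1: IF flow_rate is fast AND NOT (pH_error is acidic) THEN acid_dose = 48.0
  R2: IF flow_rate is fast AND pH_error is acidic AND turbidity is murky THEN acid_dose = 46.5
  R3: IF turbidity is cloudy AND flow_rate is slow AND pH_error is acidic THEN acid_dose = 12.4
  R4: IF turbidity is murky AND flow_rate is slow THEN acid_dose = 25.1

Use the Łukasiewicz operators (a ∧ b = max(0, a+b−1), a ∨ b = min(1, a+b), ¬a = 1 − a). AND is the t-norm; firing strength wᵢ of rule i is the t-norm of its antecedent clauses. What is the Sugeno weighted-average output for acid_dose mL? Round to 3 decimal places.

25.100

R1 (z=48.0): fast=0.17, ¬acidic=1−0.72=0.28; AND[max(0, a+b−1)] → w = 0.00
R2 (z=46.5): fast=0.17, acidic=0.72, murky=0.76; AND[max(0, a+b−1)] → w = 0.00
R3 (z=12.4): cloudy=0.53, slow=0.37, acidic=0.72; AND[max(0, a+b−1)] → w = 0.00
R4 (z=25.1): murky=0.76, slow=0.37; AND[max(0, a+b−1)] → w = 0.13
Weighted average = (0.00·48.0 + 0.00·46.5 + 0.00·12.4 + 0.13·25.1) / (0.00 + 0.00 + 0.00 + 0.13)
  = 3.2630 / 0.1300 = 25.100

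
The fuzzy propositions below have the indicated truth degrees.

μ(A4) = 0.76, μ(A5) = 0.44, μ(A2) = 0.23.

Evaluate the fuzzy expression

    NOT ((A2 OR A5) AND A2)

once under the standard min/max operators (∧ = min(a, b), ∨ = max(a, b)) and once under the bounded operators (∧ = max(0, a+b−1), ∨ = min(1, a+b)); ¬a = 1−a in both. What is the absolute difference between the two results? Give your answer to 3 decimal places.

0.230

Under standard min/max:
  A2 OR A5 = max(a, b) on (0.23, 0.44) = 0.44
  (A2 OR A5) AND A2 = min(a, b) on (0.44, 0.23) = 0.23
  NOT ((A2 OR A5) AND A2) = 1 − 0.23 = 0.77
  → value = 0.7700
Under bounded:
  A2 OR A5 = min(1, a+b) on (0.23, 0.44) = 0.67
  (A2 OR A5) AND A2 = max(0, a+b−1) on (0.67, 0.23) = 0.00
  NOT ((A2 OR A5) AND A2) = 1 − 0.00 = 1.00
  → value = 1.0000
|0.7700 − 1.0000| = 0.230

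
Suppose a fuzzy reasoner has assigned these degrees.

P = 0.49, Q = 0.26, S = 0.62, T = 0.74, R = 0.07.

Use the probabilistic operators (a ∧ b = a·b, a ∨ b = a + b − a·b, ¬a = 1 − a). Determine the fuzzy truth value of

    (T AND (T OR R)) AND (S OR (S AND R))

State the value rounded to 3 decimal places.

0.357

T OR R = a + b − a·b on (0.7400, 0.0700) = 0.7582
T AND (T OR R) = a·b on (0.7400, 0.7582) = 0.5611
S AND R = a·b on (0.6200, 0.0700) = 0.0434
S OR (S AND R) = a + b − a·b on (0.6200, 0.0434) = 0.6365
(T AND (T OR R)) AND (S OR (S AND R)) = a·b on (0.5611, 0.6365) = 0.3571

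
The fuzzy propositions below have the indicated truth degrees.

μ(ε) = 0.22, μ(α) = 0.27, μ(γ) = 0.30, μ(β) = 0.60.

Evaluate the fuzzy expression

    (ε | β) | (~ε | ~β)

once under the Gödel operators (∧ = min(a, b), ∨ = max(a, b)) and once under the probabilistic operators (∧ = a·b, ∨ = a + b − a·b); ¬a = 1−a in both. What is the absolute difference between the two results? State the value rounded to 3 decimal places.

Under Gödel:
  ε | β = max(a, b) on (0.22, 0.60) = 0.60
  ~ε = 1 − 0.22 = 0.78
  ~β = 1 − 0.60 = 0.40
  ~ε | ~β = max(a, b) on (0.78, 0.40) = 0.78
  (ε | β) | (~ε | ~β) = max(a, b) on (0.60, 0.78) = 0.78
  → value = 0.7800
Under probabilistic:
  ε | β = a + b − a·b on (0.2200, 0.6000) = 0.6880
  ~ε = 1 − 0.2200 = 0.7800
  ~β = 1 − 0.6000 = 0.4000
  ~ε | ~β = a + b − a·b on (0.7800, 0.4000) = 0.8680
  (ε | β) | (~ε | ~β) = a + b − a·b on (0.6880, 0.8680) = 0.9588
  → value = 0.9588
|0.7800 − 0.9588| = 0.179

0.179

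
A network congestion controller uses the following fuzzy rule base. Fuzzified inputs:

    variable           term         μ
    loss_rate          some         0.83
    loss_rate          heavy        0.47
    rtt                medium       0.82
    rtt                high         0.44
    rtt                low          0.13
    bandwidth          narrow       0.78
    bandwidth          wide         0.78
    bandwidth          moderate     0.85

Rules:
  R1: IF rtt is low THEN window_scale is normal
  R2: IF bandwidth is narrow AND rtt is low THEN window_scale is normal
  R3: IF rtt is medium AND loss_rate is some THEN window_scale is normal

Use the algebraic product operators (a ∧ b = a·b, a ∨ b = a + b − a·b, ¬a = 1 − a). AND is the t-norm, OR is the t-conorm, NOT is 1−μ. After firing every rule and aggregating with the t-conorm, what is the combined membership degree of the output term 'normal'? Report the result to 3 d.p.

0.750

R1: low=0.13 → w = 0.1300
R2: narrow=0.78, low=0.13; AND[a·b] → w = 0.1014
R3: medium=0.82, some=0.83; AND[a·b] → w = 0.6806
Rules with consequent 'normal': {R1, R2, R3} → strengths 0.1300, 0.1014, 0.6806
Aggregate via t-conorm [a + b − a·b]: 0.7503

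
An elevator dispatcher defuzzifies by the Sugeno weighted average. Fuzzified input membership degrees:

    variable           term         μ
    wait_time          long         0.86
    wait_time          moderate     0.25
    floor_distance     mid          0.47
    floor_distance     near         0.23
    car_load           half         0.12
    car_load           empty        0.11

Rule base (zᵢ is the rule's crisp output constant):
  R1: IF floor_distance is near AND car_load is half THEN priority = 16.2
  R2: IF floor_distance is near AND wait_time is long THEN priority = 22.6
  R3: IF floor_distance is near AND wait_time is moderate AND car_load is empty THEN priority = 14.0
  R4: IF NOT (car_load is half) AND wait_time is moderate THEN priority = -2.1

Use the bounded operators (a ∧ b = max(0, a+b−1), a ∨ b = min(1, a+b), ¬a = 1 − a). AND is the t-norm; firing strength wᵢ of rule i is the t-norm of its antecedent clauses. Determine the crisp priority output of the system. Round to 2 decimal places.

R1 (z=16.2): near=0.23, half=0.12; AND[max(0, a+b−1)] → w = 0.00
R2 (z=22.6): near=0.23, long=0.86; AND[max(0, a+b−1)] → w = 0.09
R3 (z=14.0): near=0.23, moderate=0.25, empty=0.11; AND[max(0, a+b−1)] → w = 0.00
R4 (z=-2.1): ¬half=1−0.12=0.88, moderate=0.25; AND[max(0, a+b−1)] → w = 0.13
Weighted average = (0.00·16.2 + 0.09·22.6 + 0.00·14.0 + 0.13·-2.1) / (0.00 + 0.09 + 0.00 + 0.13)
  = 1.7610 / 0.2200 = 8.00

8.00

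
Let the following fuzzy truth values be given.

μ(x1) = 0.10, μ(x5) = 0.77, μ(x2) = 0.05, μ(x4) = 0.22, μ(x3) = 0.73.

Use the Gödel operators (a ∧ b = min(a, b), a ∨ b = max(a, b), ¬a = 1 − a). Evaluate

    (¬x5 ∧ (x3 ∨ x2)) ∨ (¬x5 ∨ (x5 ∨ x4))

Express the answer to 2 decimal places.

¬x5 = 1 − 0.77 = 0.23
x3 ∨ x2 = max(a, b) on (0.73, 0.05) = 0.73
¬x5 ∧ (x3 ∨ x2) = min(a, b) on (0.23, 0.73) = 0.23
¬x5 = 1 − 0.77 = 0.23
x5 ∨ x4 = max(a, b) on (0.77, 0.22) = 0.77
¬x5 ∨ (x5 ∨ x4) = max(a, b) on (0.23, 0.77) = 0.77
(¬x5 ∧ (x3 ∨ x2)) ∨ (¬x5 ∨ (x5 ∨ x4)) = max(a, b) on (0.23, 0.77) = 0.77

0.77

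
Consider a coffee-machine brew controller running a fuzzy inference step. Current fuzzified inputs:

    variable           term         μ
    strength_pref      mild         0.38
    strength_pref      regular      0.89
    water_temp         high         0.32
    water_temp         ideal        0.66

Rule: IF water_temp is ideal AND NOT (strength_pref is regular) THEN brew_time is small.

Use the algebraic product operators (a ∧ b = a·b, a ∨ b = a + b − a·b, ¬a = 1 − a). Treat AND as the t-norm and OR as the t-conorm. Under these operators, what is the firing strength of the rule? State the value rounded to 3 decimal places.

0.073

firing strength: ideal=0.66, ¬regular=1−0.89=0.11; AND[a·b] → w = 0.0726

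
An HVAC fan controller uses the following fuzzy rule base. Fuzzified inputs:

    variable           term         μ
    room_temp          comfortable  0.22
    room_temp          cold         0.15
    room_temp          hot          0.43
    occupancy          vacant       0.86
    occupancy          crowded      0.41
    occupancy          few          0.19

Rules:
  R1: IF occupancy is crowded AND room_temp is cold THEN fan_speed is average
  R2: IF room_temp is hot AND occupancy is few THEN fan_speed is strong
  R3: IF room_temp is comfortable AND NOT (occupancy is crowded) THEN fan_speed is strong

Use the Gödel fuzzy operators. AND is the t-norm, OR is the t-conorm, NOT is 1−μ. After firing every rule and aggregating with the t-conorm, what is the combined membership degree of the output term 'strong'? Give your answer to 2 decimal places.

0.22

R1: crowded=0.41, cold=0.15; AND[min(a, b)] → w = 0.15
R2: hot=0.43, few=0.19; AND[min(a, b)] → w = 0.19
R3: comfortable=0.22, ¬crowded=1−0.41=0.59; AND[min(a, b)] → w = 0.22
Rules with consequent 'strong': {R2, R3} → strengths 0.19, 0.22
Aggregate via t-conorm [max(a, b)]: 0.22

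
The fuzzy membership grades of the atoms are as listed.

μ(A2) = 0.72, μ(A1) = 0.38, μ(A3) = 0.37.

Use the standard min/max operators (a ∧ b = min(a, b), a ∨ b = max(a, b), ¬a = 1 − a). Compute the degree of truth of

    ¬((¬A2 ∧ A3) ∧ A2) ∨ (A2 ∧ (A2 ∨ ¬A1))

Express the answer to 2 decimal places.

0.72

¬A2 = 1 − 0.72 = 0.28
¬A2 ∧ A3 = min(a, b) on (0.28, 0.37) = 0.28
(¬A2 ∧ A3) ∧ A2 = min(a, b) on (0.28, 0.72) = 0.28
¬((¬A2 ∧ A3) ∧ A2) = 1 − 0.28 = 0.72
¬A1 = 1 − 0.38 = 0.62
A2 ∨ ¬A1 = max(a, b) on (0.72, 0.62) = 0.72
A2 ∧ (A2 ∨ ¬A1) = min(a, b) on (0.72, 0.72) = 0.72
¬((¬A2 ∧ A3) ∧ A2) ∨ (A2 ∧ (A2 ∨ ¬A1)) = max(a, b) on (0.72, 0.72) = 0.72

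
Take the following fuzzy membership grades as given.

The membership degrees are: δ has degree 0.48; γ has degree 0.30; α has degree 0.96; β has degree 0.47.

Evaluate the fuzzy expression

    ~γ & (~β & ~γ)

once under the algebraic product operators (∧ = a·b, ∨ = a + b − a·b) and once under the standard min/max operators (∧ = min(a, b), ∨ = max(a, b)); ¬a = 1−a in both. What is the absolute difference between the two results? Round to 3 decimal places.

Under algebraic product:
  ~γ = 1 − 0.3000 = 0.7000
  ~β = 1 − 0.4700 = 0.5300
  ~γ = 1 − 0.3000 = 0.7000
  ~β & ~γ = a·b on (0.5300, 0.7000) = 0.3710
  ~γ & (~β & ~γ) = a·b on (0.7000, 0.3710) = 0.2597
  → value = 0.2597
Under standard min/max:
  ~γ = 1 − 0.30 = 0.70
  ~β = 1 − 0.47 = 0.53
  ~γ = 1 − 0.30 = 0.70
  ~β & ~γ = min(a, b) on (0.53, 0.70) = 0.53
  ~γ & (~β & ~γ) = min(a, b) on (0.70, 0.53) = 0.53
  → value = 0.5300
|0.2597 − 0.5300| = 0.270

0.270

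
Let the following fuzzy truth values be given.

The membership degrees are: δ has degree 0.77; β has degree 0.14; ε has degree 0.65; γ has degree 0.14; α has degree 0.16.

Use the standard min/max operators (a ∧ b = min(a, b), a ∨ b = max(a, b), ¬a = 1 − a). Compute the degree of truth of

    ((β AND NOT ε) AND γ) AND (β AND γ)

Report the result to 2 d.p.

0.14

NOT ε = 1 − 0.65 = 0.35
β AND NOT ε = min(a, b) on (0.14, 0.35) = 0.14
(β AND NOT ε) AND γ = min(a, b) on (0.14, 0.14) = 0.14
β AND γ = min(a, b) on (0.14, 0.14) = 0.14
((β AND NOT ε) AND γ) AND (β AND γ) = min(a, b) on (0.14, 0.14) = 0.14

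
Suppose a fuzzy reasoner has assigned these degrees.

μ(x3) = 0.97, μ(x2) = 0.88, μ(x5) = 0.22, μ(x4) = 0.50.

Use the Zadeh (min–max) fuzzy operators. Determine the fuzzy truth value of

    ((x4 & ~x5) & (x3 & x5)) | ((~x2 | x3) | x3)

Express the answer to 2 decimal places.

0.97

~x5 = 1 − 0.22 = 0.78
x4 & ~x5 = min(a, b) on (0.50, 0.78) = 0.50
x3 & x5 = min(a, b) on (0.97, 0.22) = 0.22
(x4 & ~x5) & (x3 & x5) = min(a, b) on (0.50, 0.22) = 0.22
~x2 = 1 − 0.88 = 0.12
~x2 | x3 = max(a, b) on (0.12, 0.97) = 0.97
(~x2 | x3) | x3 = max(a, b) on (0.97, 0.97) = 0.97
((x4 & ~x5) & (x3 & x5)) | ((~x2 | x3) | x3) = max(a, b) on (0.22, 0.97) = 0.97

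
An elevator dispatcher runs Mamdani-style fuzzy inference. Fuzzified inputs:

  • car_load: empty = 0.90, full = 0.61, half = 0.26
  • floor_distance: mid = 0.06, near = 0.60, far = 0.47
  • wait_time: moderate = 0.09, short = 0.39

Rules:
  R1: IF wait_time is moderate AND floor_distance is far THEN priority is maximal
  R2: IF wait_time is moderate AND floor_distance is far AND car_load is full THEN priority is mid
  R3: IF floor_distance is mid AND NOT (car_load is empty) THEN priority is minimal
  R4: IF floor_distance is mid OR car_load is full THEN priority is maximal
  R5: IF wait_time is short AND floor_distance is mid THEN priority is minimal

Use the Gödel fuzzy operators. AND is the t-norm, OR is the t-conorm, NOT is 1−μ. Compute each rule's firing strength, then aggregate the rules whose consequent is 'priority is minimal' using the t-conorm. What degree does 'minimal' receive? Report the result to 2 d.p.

0.06

R1: moderate=0.09, far=0.47; AND[min(a, b)] → w = 0.09
R2: moderate=0.09, far=0.47, full=0.61; AND[min(a, b)] → w = 0.09
R3: mid=0.06, ¬empty=1−0.90=0.10; AND[min(a, b)] → w = 0.06
R4: mid=0.06, full=0.61; OR[max(a, b)] → w = 0.61
R5: short=0.39, mid=0.06; AND[min(a, b)] → w = 0.06
Rules with consequent 'minimal': {R3, R5} → strengths 0.06, 0.06
Aggregate via t-conorm [max(a, b)]: 0.06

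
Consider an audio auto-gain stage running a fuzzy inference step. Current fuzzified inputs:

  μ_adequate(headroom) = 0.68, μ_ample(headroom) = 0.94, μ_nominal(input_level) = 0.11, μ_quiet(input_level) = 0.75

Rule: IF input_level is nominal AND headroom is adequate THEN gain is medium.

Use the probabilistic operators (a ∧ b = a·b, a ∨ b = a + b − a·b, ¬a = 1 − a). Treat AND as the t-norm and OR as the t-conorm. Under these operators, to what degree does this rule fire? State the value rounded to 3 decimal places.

firing strength: nominal=0.11, adequate=0.68; AND[a·b] → w = 0.0748

0.075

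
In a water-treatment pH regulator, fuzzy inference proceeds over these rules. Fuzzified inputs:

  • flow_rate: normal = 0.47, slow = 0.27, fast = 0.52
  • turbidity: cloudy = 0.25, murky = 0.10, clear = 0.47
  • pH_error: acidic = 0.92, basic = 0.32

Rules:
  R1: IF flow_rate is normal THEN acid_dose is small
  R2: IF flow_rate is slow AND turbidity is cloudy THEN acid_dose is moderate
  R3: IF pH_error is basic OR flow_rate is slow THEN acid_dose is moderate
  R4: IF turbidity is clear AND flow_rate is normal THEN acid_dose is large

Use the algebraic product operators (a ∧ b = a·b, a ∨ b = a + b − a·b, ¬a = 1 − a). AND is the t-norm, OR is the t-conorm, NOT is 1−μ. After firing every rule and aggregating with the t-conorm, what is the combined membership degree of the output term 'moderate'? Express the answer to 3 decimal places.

0.537

R1: normal=0.47 → w = 0.4700
R2: slow=0.27, cloudy=0.25; AND[a·b] → w = 0.0675
R3: basic=0.32, slow=0.27; OR[a + b − a·b] → w = 0.5036
R4: clear=0.47, normal=0.47; AND[a·b] → w = 0.2209
Rules with consequent 'moderate': {R2, R3} → strengths 0.0675, 0.5036
Aggregate via t-conorm [a + b − a·b]: 0.5371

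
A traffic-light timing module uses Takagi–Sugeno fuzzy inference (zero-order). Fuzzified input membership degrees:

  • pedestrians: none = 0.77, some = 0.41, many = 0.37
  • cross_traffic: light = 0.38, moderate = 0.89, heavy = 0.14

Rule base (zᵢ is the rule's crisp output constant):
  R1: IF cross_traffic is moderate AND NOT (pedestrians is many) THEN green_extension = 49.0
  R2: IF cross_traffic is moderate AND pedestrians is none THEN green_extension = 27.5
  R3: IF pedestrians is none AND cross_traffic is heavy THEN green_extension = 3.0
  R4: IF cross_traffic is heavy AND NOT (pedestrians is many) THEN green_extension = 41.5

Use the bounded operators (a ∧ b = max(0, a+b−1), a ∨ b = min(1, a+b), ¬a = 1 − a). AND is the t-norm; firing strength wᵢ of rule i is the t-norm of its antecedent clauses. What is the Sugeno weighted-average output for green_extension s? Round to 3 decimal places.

R1 (z=49.0): moderate=0.89, ¬many=1−0.37=0.63; AND[max(0, a+b−1)] → w = 0.52
R2 (z=27.5): moderate=0.89, none=0.77; AND[max(0, a+b−1)] → w = 0.66
R3 (z=3.0): none=0.77, heavy=0.14; AND[max(0, a+b−1)] → w = 0.00
R4 (z=41.5): heavy=0.14, ¬many=1−0.37=0.63; AND[max(0, a+b−1)] → w = 0.00
Weighted average = (0.52·49.0 + 0.66·27.5 + 0.00·3.0 + 0.00·41.5) / (0.52 + 0.66 + 0.00 + 0.00)
  = 43.6300 / 1.1800 = 36.975

36.975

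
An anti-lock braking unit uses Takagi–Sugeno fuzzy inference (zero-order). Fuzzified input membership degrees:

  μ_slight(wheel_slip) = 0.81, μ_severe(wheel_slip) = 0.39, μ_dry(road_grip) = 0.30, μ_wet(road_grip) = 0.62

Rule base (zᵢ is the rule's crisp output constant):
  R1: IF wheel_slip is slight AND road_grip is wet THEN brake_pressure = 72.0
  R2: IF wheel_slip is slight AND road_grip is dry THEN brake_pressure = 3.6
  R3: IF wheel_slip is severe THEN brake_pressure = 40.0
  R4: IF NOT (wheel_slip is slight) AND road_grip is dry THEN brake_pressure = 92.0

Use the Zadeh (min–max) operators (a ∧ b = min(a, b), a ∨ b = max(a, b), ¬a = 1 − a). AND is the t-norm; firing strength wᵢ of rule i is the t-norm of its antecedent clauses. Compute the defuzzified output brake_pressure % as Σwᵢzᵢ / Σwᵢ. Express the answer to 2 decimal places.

52.53

R1 (z=72.0): slight=0.81, wet=0.62; AND[min(a, b)] → w = 0.62
R2 (z=3.6): slight=0.81, dry=0.30; AND[min(a, b)] → w = 0.30
R3 (z=40.0): severe=0.39 → w = 0.39
R4 (z=92.0): ¬slight=1−0.81=0.19, dry=0.30; AND[min(a, b)] → w = 0.19
Weighted average = (0.62·72.0 + 0.30·3.6 + 0.39·40.0 + 0.19·92.0) / (0.62 + 0.30 + 0.39 + 0.19)
  = 78.8000 / 1.5000 = 52.53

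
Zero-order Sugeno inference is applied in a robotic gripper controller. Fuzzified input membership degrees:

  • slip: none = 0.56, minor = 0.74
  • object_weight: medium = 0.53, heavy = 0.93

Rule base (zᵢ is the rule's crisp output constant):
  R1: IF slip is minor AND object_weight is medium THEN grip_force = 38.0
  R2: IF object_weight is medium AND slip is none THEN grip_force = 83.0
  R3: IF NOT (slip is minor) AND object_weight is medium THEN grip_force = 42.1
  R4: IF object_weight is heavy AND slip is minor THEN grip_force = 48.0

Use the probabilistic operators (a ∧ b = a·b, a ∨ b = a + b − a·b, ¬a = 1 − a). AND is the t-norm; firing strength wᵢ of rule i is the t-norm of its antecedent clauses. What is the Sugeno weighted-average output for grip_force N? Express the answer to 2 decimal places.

51.73

R1 (z=38.0): minor=0.74, medium=0.53; AND[a·b] → w = 0.3922
R2 (z=83.0): medium=0.53, none=0.56; AND[a·b] → w = 0.2968
R3 (z=42.1): ¬minor=1−0.74=0.26, medium=0.53; AND[a·b] → w = 0.1378
R4 (z=48.0): heavy=0.93, minor=0.74; AND[a·b] → w = 0.6882
Weighted average = (0.3922·38.0 + 0.2968·83.0 + 0.1378·42.1 + 0.6882·48.0) / (0.3922 + 0.2968 + 0.1378 + 0.6882)
  = 78.3730 / 1.5150 = 51.73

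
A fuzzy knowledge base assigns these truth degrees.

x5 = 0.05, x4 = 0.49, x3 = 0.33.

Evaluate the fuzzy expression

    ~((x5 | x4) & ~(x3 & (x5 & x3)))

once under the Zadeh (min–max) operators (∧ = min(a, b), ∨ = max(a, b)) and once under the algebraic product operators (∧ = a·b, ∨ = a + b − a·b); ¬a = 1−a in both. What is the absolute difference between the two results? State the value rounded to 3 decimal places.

Under Zadeh (min–max):
  x5 | x4 = max(a, b) on (0.05, 0.49) = 0.49
  x5 & x3 = min(a, b) on (0.05, 0.33) = 0.05
  x3 & (x5 & x3) = min(a, b) on (0.33, 0.05) = 0.05
  ~(x3 & (x5 & x3)) = 1 − 0.05 = 0.95
  (x5 | x4) & ~(x3 & (x5 & x3)) = min(a, b) on (0.49, 0.95) = 0.49
  ~((x5 | x4) & ~(x3 & (x5 & x3))) = 1 − 0.49 = 0.51
  → value = 0.5100
Under algebraic product:
  x5 | x4 = a + b − a·b on (0.0500, 0.4900) = 0.5155
  x5 & x3 = a·b on (0.0500, 0.3300) = 0.0165
  x3 & (x5 & x3) = a·b on (0.3300, 0.0165) = 0.0054
  ~(x3 & (x5 & x3)) = 1 − 0.0054 = 0.9946
  (x5 | x4) & ~(x3 & (x5 & x3)) = a·b on (0.5155, 0.9946) = 0.5127
  ~((x5 | x4) & ~(x3 & (x5 & x3))) = 1 − 0.5127 = 0.4873
  → value = 0.4873
|0.5100 − 0.4873| = 0.023

0.023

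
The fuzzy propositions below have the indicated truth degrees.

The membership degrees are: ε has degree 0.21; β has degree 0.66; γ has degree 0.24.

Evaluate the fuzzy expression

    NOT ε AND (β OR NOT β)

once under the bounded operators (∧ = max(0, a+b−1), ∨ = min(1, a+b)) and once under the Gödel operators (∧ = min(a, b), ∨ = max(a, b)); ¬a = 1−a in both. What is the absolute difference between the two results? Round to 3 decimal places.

Under bounded:
  NOT ε = 1 − 0.21 = 0.79
  NOT β = 1 − 0.66 = 0.34
  β OR NOT β = min(1, a+b) on (0.66, 0.34) = 1.00
  NOT ε AND (β OR NOT β) = max(0, a+b−1) on (0.79, 1.00) = 0.79
  → value = 0.7900
Under Gödel:
  NOT ε = 1 − 0.21 = 0.79
  NOT β = 1 − 0.66 = 0.34
  β OR NOT β = max(a, b) on (0.66, 0.34) = 0.66
  NOT ε AND (β OR NOT β) = min(a, b) on (0.79, 0.66) = 0.66
  → value = 0.6600
|0.7900 − 0.6600| = 0.130

0.130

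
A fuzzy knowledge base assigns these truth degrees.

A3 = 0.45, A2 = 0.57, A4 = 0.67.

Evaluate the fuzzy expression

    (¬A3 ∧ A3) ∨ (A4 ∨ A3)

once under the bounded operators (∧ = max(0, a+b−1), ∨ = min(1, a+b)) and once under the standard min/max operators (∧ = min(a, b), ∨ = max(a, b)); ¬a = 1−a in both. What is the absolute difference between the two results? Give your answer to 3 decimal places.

Under bounded:
  ¬A3 = 1 − 0.45 = 0.55
  ¬A3 ∧ A3 = max(0, a+b−1) on (0.55, 0.45) = 0.00
  A4 ∨ A3 = min(1, a+b) on (0.67, 0.45) = 1.00
  (¬A3 ∧ A3) ∨ (A4 ∨ A3) = min(1, a+b) on (0.00, 1.00) = 1.00
  → value = 1.0000
Under standard min/max:
  ¬A3 = 1 − 0.45 = 0.55
  ¬A3 ∧ A3 = min(a, b) on (0.55, 0.45) = 0.45
  A4 ∨ A3 = max(a, b) on (0.67, 0.45) = 0.67
  (¬A3 ∧ A3) ∨ (A4 ∨ A3) = max(a, b) on (0.45, 0.67) = 0.67
  → value = 0.6700
|1.0000 − 0.6700| = 0.330

0.330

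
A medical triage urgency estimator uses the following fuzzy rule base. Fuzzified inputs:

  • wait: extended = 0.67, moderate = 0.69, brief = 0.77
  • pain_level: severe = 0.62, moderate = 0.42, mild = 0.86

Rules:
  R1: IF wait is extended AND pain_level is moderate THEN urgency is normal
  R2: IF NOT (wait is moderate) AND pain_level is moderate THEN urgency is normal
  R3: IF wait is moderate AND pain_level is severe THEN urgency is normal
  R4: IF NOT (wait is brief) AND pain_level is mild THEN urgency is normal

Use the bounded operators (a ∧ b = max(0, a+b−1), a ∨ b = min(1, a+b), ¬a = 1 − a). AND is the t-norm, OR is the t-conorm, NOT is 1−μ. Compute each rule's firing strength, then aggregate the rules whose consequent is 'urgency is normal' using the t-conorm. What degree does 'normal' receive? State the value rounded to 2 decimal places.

0.49

R1: extended=0.67, moderate=0.42; AND[max(0, a+b−1)] → w = 0.09
R2: ¬moderate=1−0.69=0.31, moderate=0.42; AND[max(0, a+b−1)] → w = 0.00
R3: moderate=0.69, severe=0.62; AND[max(0, a+b−1)] → w = 0.31
R4: ¬brief=1−0.77=0.23, mild=0.86; AND[max(0, a+b−1)] → w = 0.09
Rules with consequent 'normal': {R1, R2, R3, R4} → strengths 0.09, 0.00, 0.31, 0.09
Aggregate via t-conorm [min(1, a+b)]: 0.49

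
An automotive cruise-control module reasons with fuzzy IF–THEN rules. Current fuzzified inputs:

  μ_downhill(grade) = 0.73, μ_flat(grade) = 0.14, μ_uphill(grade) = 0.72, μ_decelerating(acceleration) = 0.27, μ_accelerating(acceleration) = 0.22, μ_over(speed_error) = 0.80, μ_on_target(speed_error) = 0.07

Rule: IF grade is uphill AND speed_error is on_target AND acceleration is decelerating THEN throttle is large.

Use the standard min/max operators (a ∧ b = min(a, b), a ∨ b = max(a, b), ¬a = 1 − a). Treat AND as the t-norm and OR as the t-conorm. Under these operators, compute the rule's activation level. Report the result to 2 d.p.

firing strength: uphill=0.72, on_target=0.07, decelerating=0.27; AND[min(a, b)] → w = 0.07

0.07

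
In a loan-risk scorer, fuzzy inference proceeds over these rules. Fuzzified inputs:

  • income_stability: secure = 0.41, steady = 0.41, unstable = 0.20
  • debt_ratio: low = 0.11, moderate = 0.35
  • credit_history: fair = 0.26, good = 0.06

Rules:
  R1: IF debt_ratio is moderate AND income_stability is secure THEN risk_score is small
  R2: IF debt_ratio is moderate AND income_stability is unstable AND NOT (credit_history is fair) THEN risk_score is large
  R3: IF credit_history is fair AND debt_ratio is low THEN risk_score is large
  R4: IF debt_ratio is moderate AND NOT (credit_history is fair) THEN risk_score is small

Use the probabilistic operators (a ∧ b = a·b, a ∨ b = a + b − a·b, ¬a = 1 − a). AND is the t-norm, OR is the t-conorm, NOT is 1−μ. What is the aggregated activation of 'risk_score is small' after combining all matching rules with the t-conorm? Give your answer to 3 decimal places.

R1: moderate=0.35, secure=0.41; AND[a·b] → w = 0.1435
R2: moderate=0.35, unstable=0.20, ¬fair=1−0.26=0.74; AND[a·b] → w = 0.0518
R3: fair=0.26, low=0.11; AND[a·b] → w = 0.0286
R4: moderate=0.35, ¬fair=1−0.26=0.74; AND[a·b] → w = 0.2590
Rules with consequent 'small': {R1, R4} → strengths 0.1435, 0.2590
Aggregate via t-conorm [a + b − a·b]: 0.3653

0.365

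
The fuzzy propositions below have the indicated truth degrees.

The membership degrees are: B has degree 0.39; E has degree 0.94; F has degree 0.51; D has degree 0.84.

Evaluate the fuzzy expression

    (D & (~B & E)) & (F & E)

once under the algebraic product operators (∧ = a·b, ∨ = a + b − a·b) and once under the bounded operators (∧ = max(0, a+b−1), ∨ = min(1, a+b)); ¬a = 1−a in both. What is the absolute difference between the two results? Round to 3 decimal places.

0.231

Under algebraic product:
  ~B = 1 − 0.3900 = 0.6100
  ~B & E = a·b on (0.6100, 0.9400) = 0.5734
  D & (~B & E) = a·b on (0.8400, 0.5734) = 0.4817
  F & E = a·b on (0.5100, 0.9400) = 0.4794
  (D & (~B & E)) & (F & E) = a·b on (0.4817, 0.4794) = 0.2309
  → value = 0.2309
Under bounded:
  ~B = 1 − 0.39 = 0.61
  ~B & E = max(0, a+b−1) on (0.61, 0.94) = 0.55
  D & (~B & E) = max(0, a+b−1) on (0.84, 0.55) = 0.39
  F & E = max(0, a+b−1) on (0.51, 0.94) = 0.45
  (D & (~B & E)) & (F & E) = max(0, a+b−1) on (0.39, 0.45) = 0.00
  → value = 0.0000
|0.2309 − 0.0000| = 0.231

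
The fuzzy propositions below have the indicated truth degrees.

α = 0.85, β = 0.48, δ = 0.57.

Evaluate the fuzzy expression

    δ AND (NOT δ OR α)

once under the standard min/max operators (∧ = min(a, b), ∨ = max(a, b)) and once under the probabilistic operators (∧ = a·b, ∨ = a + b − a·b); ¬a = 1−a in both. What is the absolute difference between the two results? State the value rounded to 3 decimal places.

Under standard min/max:
  NOT δ = 1 − 0.57 = 0.43
  NOT δ OR α = max(a, b) on (0.43, 0.85) = 0.85
  δ AND (NOT δ OR α) = min(a, b) on (0.57, 0.85) = 0.57
  → value = 0.5700
Under probabilistic:
  NOT δ = 1 − 0.5700 = 0.4300
  NOT δ OR α = a + b − a·b on (0.4300, 0.8500) = 0.9145
  δ AND (NOT δ OR α) = a·b on (0.5700, 0.9145) = 0.5213
  → value = 0.5213
|0.5700 − 0.5213| = 0.049

0.049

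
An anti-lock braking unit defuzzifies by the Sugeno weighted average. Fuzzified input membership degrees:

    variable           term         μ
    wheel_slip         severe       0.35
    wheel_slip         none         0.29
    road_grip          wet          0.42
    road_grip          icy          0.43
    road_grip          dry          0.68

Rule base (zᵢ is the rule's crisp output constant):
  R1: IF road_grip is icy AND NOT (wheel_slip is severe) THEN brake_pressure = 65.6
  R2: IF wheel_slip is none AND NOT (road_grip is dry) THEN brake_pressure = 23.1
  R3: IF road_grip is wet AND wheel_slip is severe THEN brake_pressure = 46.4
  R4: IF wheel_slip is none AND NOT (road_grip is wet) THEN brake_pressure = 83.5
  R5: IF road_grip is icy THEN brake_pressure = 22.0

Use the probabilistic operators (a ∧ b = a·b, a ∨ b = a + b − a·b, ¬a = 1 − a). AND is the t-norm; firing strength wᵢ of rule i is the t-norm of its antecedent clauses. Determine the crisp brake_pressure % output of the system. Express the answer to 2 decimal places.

R1 (z=65.6): icy=0.43, ¬severe=1−0.35=0.65; AND[a·b] → w = 0.2795
R2 (z=23.1): none=0.29, ¬dry=1−0.68=0.32; AND[a·b] → w = 0.0928
R3 (z=46.4): wet=0.42, severe=0.35; AND[a·b] → w = 0.1470
R4 (z=83.5): none=0.29, ¬wet=1−0.42=0.58; AND[a·b] → w = 0.1682
R5 (z=22.0): icy=0.43 → w = 0.4300
Weighted average = (0.2795·65.6 + 0.0928·23.1 + 0.1470·46.4 + 0.1682·83.5 + 0.4300·22.0) / (0.2795 + 0.0928 + 0.1470 + 0.1682 + 0.4300)
  = 50.8044 / 1.1175 = 45.46

45.46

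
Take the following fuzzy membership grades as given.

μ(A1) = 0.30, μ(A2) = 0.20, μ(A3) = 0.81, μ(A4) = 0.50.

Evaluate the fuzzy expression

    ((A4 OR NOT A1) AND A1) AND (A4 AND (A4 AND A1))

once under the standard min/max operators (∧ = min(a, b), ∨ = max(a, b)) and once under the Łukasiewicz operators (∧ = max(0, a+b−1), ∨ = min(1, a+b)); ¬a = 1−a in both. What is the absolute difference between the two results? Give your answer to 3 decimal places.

0.300

Under standard min/max:
  NOT A1 = 1 − 0.30 = 0.70
  A4 OR NOT A1 = max(a, b) on (0.50, 0.70) = 0.70
  (A4 OR NOT A1) AND A1 = min(a, b) on (0.70, 0.30) = 0.30
  A4 AND A1 = min(a, b) on (0.50, 0.30) = 0.30
  A4 AND (A4 AND A1) = min(a, b) on (0.50, 0.30) = 0.30
  ((A4 OR NOT A1) AND A1) AND (A4 AND (A4 AND A1)) = min(a, b) on (0.30, 0.30) = 0.30
  → value = 0.3000
Under Łukasiewicz:
  NOT A1 = 1 − 0.30 = 0.70
  A4 OR NOT A1 = min(1, a+b) on (0.50, 0.70) = 1.00
  (A4 OR NOT A1) AND A1 = max(0, a+b−1) on (1.00, 0.30) = 0.30
  A4 AND A1 = max(0, a+b−1) on (0.50, 0.30) = 0.00
  A4 AND (A4 AND A1) = max(0, a+b−1) on (0.50, 0.00) = 0.00
  ((A4 OR NOT A1) AND A1) AND (A4 AND (A4 AND A1)) = max(0, a+b−1) on (0.30, 0.00) = 0.00
  → value = 0.0000
|0.3000 − 0.0000| = 0.300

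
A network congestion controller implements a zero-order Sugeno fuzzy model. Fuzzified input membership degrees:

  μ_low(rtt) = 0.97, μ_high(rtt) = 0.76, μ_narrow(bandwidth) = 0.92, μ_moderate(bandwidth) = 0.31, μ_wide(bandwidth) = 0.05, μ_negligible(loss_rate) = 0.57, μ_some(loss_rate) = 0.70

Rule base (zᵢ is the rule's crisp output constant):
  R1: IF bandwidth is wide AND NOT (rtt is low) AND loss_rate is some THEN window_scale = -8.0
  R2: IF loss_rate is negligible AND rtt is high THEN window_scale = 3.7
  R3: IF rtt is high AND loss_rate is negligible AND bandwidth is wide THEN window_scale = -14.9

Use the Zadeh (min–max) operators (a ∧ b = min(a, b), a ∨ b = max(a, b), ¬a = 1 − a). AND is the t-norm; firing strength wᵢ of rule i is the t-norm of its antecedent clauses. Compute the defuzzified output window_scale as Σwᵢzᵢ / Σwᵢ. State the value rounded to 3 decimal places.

1.729

R1 (z=-8.0): wide=0.05, ¬low=1−0.97=0.03, some=0.70; AND[min(a, b)] → w = 0.03
R2 (z=3.7): negligible=0.57, high=0.76; AND[min(a, b)] → w = 0.57
R3 (z=-14.9): high=0.76, negligible=0.57, wide=0.05; AND[min(a, b)] → w = 0.05
Weighted average = (0.03·-8.0 + 0.57·3.7 + 0.05·-14.9) / (0.03 + 0.57 + 0.05)
  = 1.1240 / 0.6500 = 1.729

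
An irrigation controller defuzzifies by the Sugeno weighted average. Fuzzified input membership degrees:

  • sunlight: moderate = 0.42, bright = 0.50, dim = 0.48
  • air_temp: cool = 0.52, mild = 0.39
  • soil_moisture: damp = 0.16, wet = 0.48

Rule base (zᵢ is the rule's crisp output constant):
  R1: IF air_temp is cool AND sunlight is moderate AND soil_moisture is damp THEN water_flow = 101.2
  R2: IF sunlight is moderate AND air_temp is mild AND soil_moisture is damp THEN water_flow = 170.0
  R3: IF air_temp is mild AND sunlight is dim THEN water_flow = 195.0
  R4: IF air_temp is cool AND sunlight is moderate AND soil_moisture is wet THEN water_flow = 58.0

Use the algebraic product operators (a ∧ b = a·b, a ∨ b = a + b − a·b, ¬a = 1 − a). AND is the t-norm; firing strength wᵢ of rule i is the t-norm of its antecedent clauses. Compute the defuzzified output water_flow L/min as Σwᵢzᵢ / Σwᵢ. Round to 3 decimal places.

143.200

R1 (z=101.2): cool=0.52, moderate=0.42, damp=0.16; AND[a·b] → w = 0.0349
R2 (z=170.0): moderate=0.42, mild=0.39, damp=0.16; AND[a·b] → w = 0.0262
R3 (z=195.0): mild=0.39, dim=0.48; AND[a·b] → w = 0.1872
R4 (z=58.0): cool=0.52, moderate=0.42, wet=0.48; AND[a·b] → w = 0.1048
Weighted average = (0.0349·101.2 + 0.0262·170.0 + 0.1872·195.0 + 0.1048·58.0) / (0.0349 + 0.0262 + 0.1872 + 0.1048)
  = 50.5759 / 0.3532 = 143.200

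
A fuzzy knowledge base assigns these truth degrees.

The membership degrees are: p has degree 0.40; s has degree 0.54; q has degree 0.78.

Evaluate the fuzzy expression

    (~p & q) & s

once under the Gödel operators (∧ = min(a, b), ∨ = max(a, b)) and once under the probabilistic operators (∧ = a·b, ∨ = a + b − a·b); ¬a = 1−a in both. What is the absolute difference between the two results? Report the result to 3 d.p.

Under Gödel:
  ~p = 1 − 0.40 = 0.60
  ~p & q = min(a, b) on (0.60, 0.78) = 0.60
  (~p & q) & s = min(a, b) on (0.60, 0.54) = 0.54
  → value = 0.5400
Under probabilistic:
  ~p = 1 − 0.4000 = 0.6000
  ~p & q = a·b on (0.6000, 0.7800) = 0.4680
  (~p & q) & s = a·b on (0.4680, 0.5400) = 0.2527
  → value = 0.2527
|0.5400 − 0.2527| = 0.287

0.287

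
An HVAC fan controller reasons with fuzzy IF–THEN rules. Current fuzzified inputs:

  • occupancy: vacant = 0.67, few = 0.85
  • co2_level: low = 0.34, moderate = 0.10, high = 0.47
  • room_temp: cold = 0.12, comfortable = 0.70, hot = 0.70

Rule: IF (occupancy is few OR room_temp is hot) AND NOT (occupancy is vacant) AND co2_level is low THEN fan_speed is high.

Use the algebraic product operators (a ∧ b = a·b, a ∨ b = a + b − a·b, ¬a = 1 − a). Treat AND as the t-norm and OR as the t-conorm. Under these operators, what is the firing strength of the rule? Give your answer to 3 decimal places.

firing strength: (few=0.85 OR hot=0.70) = 0.9550; AND[a·b] with ¬vacant=1−0.67=0.33, low=0.34 → w = 0.1072

0.107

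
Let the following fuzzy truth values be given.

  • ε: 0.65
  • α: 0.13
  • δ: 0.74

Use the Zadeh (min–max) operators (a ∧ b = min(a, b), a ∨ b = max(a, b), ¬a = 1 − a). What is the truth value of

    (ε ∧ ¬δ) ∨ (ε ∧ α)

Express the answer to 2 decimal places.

0.26

¬δ = 1 − 0.74 = 0.26
ε ∧ ¬δ = min(a, b) on (0.65, 0.26) = 0.26
ε ∧ α = min(a, b) on (0.65, 0.13) = 0.13
(ε ∧ ¬δ) ∨ (ε ∧ α) = max(a, b) on (0.26, 0.13) = 0.26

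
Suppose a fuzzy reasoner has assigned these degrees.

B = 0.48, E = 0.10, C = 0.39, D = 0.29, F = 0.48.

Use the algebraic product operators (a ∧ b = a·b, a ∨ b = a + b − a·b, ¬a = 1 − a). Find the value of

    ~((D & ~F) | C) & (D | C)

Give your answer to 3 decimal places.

0.294

~F = 1 − 0.4800 = 0.5200
D & ~F = a·b on (0.2900, 0.5200) = 0.1508
(D & ~F) | C = a + b − a·b on (0.1508, 0.3900) = 0.4820
~((D & ~F) | C) = 1 − 0.4820 = 0.5180
D | C = a + b − a·b on (0.2900, 0.3900) = 0.5669
~((D & ~F) | C) & (D | C) = a·b on (0.5180, 0.5669) = 0.2937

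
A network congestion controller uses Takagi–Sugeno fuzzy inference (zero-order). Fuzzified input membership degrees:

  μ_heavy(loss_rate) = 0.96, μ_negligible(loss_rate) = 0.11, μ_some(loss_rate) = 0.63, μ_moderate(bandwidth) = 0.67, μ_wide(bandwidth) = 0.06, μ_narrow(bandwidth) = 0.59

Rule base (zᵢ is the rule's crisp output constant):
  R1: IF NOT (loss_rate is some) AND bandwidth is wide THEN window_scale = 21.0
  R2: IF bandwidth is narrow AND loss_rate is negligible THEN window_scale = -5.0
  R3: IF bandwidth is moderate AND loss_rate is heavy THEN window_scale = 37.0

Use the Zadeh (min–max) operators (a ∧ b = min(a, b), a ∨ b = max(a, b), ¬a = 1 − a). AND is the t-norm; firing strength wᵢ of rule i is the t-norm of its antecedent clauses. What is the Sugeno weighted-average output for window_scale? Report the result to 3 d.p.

R1 (z=21.0): ¬some=1−0.63=0.37, wide=0.06; AND[min(a, b)] → w = 0.06
R2 (z=-5.0): narrow=0.59, negligible=0.11; AND[min(a, b)] → w = 0.11
R3 (z=37.0): moderate=0.67, heavy=0.96; AND[min(a, b)] → w = 0.67
Weighted average = (0.06·21.0 + 0.11·-5.0 + 0.67·37.0) / (0.06 + 0.11 + 0.67)
  = 25.5000 / 0.8400 = 30.357

30.357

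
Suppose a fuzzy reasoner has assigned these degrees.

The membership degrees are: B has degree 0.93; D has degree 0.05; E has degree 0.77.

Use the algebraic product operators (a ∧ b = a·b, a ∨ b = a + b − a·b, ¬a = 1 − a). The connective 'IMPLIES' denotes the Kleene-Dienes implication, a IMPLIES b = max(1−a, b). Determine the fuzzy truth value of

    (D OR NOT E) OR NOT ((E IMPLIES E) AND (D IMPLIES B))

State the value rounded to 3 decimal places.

0.465

NOT E = 1 − 0.7700 = 0.2300
D OR NOT E = a + b − a·b on (0.0500, 0.2300) = 0.2685
E IMPLIES E  [Kleene-Dienes: max(1−a, b)] with a=0.7700, b=0.7700 → 0.7700
D IMPLIES B  [Kleene-Dienes: max(1−a, b)] with a=0.0500, b=0.9300 → 0.9500
(E IMPLIES E) AND (D IMPLIES B) = a·b on (0.7700, 0.9500) = 0.7315
NOT ((E IMPLIES E) AND (D IMPLIES B)) = 1 − 0.7315 = 0.2685
(D OR NOT E) OR NOT ((E IMPLIES E) AND (D IMPLIES B)) = a + b − a·b on (0.2685, 0.2685) = 0.4649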